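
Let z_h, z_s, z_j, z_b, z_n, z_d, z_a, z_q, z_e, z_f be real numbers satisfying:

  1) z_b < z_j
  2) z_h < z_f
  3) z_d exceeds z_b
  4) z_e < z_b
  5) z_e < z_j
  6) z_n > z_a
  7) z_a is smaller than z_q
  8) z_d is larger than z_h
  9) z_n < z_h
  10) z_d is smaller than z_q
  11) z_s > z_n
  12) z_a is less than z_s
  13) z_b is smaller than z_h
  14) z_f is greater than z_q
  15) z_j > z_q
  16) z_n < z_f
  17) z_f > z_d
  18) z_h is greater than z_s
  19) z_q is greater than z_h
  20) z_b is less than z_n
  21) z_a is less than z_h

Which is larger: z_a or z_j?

z_j

Chaining the given relations: z_a < z_n < z_s < z_h < z_d < z_q < z_j.
So z_a < z_j; z_j is the larger of the two.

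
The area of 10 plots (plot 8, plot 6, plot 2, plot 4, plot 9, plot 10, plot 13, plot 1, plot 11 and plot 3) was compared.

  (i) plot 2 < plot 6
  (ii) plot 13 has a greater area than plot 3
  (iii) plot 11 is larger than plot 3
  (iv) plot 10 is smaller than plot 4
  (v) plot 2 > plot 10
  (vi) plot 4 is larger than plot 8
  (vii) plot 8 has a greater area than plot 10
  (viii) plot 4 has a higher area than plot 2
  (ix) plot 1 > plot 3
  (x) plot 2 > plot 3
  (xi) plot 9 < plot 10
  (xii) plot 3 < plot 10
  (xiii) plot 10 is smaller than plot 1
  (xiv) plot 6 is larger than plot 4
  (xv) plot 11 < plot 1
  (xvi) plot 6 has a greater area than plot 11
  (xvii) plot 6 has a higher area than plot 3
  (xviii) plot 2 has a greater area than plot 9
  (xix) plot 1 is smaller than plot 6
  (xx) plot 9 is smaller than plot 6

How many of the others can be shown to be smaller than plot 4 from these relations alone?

The elements the relations force below plot 4 are plot 3, plot 9, plot 10, plot 2, plot 8 — no chain reaches any other.
That is 5.

5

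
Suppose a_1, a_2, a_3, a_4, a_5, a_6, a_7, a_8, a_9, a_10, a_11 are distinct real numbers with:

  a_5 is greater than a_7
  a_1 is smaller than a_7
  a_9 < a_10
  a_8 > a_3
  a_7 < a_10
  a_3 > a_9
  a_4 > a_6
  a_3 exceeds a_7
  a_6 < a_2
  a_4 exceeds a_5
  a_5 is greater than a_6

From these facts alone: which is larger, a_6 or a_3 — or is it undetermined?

Following every chain through a_6: above a_6 we get a_2, a_5, a_4.
a_3 is not reached, and no chain runs the other way from a_3 to a_6.
So the given relations leave the order of a_6 and a_3 undetermined.

undetermined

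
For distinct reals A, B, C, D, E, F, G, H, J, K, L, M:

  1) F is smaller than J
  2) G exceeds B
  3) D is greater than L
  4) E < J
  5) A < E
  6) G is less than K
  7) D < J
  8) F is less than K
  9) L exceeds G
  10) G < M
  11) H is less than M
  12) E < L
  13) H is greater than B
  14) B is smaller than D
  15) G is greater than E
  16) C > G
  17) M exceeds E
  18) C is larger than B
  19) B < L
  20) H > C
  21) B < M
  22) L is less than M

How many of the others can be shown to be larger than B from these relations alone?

8

Directly above B: G, C, L, H, M, D.
One step further: K, J (8 so far).
No other element is forced above B by the given relations, so the count is 8.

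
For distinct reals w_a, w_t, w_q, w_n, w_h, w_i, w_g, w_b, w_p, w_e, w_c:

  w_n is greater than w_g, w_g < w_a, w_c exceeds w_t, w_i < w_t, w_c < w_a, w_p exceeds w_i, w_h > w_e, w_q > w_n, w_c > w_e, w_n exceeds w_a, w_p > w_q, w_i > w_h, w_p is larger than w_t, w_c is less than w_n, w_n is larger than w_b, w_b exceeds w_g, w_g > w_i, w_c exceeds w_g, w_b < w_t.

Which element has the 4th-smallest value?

w_g

Chaining the given pairs: w_e < w_h < w_i < w_g < w_b < w_t < w_c < w_a < w_n < w_q < w_p.
Counting 4 from the smallest end gives w_g.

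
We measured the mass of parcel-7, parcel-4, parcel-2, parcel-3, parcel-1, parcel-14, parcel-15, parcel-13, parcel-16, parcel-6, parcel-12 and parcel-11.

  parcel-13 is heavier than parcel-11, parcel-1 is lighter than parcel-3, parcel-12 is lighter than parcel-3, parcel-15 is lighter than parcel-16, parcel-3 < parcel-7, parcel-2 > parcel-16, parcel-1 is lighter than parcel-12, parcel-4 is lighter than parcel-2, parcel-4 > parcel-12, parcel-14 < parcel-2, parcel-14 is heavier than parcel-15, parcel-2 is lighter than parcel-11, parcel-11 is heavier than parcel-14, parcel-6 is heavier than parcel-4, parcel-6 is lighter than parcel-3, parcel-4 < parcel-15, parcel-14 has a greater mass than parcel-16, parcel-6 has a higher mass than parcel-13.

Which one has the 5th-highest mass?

parcel-11

The consecutive relations fix a unique order: parcel-1 < parcel-12 < parcel-4 < parcel-15 < parcel-16 < parcel-14 < parcel-2 < parcel-11 < parcel-13 < parcel-6 < parcel-3 < parcel-7.
The 5th largest is parcel-11.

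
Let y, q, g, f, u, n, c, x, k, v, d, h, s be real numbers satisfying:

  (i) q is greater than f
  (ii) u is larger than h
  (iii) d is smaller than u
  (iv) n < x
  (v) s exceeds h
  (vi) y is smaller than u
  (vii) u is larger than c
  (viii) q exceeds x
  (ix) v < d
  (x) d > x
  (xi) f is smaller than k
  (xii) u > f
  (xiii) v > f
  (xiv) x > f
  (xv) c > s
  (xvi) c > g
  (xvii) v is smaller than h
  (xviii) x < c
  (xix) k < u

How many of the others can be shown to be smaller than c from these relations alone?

7

The elements the relations force below c are f, n, x, v, h, s, g — no chain reaches any other.
That is 7.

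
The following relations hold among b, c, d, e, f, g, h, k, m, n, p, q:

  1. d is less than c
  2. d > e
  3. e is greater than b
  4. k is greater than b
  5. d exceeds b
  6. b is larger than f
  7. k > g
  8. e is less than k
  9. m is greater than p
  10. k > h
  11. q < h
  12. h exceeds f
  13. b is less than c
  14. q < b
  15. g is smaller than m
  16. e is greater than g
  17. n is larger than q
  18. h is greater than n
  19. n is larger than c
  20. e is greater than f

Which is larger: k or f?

Link the given pairs in sequence: f < b; b < e; e < d; d < c; c < n; n < h; h < k.
Chaining these gives f < b < e < d < c < n < h < k.
So f < k; k is the larger of the two.

k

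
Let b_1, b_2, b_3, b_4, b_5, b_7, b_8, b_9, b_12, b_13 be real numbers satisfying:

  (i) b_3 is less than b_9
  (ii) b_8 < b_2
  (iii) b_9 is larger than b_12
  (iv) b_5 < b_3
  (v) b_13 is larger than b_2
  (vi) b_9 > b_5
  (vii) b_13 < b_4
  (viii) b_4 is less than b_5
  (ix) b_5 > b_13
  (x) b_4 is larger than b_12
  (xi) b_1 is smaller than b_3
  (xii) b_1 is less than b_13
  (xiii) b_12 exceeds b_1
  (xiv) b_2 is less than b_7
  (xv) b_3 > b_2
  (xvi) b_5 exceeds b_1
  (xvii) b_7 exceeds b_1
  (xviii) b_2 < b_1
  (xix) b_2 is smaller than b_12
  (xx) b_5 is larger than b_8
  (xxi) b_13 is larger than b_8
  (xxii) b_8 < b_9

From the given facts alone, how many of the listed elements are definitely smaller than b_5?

From b_5 the given relations immediately reach b_8, b_1, b_13, b_4.
From those, b_2, b_12 — 6 in total.
No other element is forced below b_5 by the given relations, so the count is 6.

6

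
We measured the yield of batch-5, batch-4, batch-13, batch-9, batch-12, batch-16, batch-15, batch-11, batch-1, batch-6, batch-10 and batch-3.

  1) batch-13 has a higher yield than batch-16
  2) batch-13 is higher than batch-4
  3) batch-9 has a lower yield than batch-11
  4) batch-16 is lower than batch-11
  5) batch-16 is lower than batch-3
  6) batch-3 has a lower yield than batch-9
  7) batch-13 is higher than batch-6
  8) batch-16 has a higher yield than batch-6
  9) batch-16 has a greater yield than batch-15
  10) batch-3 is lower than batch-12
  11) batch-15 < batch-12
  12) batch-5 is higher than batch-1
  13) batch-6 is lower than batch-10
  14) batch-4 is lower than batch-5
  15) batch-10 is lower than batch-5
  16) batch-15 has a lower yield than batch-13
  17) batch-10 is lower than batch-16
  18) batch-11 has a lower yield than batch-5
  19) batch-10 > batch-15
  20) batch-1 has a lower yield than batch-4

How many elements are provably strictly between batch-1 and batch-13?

1

The relations place batch-1 below batch-13. An element lies strictly between them when it is forced above batch-1 and also forced below batch-13.
Above batch-1: {batch-4, batch-5}. Below batch-13: {batch-6, batch-15, batch-10, batch-16, batch-4}.
Intersection: {batch-4} — 1.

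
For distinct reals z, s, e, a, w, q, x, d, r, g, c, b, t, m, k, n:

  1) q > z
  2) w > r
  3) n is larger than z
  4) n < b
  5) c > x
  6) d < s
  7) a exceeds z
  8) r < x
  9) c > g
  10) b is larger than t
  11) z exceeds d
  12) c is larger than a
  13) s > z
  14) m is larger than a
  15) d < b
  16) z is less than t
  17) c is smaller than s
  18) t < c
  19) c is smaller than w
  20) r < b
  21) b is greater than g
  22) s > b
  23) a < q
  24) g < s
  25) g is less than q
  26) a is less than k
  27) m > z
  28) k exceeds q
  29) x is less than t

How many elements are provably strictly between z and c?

Chaining upward from z reaches: a, t, n, q, w, m, b, s, k.
Chaining downward from c reaches: r, d, g, x, a, t.
Strictly between z and c are those in both lists: a, t — 2 elements.

2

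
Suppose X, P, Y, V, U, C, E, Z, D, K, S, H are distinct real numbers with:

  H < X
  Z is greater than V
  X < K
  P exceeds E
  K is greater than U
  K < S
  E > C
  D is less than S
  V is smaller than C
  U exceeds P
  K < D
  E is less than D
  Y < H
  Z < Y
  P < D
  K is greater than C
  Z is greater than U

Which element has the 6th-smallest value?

Z

Piecing the relations together gives one ordering: V < C < E < P < U < Z < Y < H < X < K < D < S.
The 6th smallest is Z.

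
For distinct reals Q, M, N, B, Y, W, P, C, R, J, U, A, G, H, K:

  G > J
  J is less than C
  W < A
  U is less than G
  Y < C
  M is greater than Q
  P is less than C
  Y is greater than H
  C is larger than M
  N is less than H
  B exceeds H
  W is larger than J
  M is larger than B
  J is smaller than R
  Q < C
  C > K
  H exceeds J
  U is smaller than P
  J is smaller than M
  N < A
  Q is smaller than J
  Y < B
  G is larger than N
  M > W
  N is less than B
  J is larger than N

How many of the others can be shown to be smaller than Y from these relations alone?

The elements the relations force below Y are Q, N, J, H — no chain reaches any other.
That is 4.

4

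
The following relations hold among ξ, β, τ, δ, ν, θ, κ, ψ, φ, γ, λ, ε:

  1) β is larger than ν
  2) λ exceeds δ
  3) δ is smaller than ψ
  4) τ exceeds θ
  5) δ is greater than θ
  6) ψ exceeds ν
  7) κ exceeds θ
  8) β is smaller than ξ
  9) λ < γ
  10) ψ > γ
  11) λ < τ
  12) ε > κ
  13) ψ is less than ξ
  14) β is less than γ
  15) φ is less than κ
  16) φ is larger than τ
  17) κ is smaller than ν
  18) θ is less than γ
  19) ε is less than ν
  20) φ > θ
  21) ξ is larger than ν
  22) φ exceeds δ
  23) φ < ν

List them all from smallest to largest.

θ < δ < λ < τ < φ < κ < ε < ν < β < γ < ψ < ξ

Each adjacent pair is fixed by a given relation: θ < δ; δ < λ; λ < τ; τ < φ; φ < κ; κ < ε; ε < ν; ν < β; β < γ; γ < ψ; ψ < ξ. Chaining them end to end gives the full order.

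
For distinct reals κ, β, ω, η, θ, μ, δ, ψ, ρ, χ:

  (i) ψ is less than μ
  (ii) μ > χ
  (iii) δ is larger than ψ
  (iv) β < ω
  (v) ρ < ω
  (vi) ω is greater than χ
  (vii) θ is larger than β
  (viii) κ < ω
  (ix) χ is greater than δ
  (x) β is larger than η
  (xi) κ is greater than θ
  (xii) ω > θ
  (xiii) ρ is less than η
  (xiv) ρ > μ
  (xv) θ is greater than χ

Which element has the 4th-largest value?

Piecing the relations together gives one ordering: ψ < δ < χ < μ < ρ < η < β < θ < κ < ω.
Counting 4 from the largest end gives β.

β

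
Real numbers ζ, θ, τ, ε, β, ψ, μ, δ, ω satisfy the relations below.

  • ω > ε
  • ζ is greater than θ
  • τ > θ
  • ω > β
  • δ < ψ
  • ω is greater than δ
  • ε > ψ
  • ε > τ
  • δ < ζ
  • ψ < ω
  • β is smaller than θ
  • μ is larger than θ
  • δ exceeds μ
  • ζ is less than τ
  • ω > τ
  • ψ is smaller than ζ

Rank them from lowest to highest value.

The consecutive links are each given: β < θ; θ < μ; μ < δ; δ < ψ; ψ < ζ; ζ < τ; τ < ε; ε < ω.

β < θ < μ < δ < ψ < ζ < τ < ε < ω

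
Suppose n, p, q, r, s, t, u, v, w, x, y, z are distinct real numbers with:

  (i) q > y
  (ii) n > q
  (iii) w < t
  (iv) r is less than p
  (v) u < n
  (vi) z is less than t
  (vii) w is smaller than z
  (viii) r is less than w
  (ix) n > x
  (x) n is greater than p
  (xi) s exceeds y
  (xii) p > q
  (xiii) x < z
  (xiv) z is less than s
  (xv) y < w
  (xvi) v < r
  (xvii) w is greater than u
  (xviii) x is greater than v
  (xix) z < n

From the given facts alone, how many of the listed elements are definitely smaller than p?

4

The elements the relations force below p are v, y, q, r — no chain reaches any other.
That is 4.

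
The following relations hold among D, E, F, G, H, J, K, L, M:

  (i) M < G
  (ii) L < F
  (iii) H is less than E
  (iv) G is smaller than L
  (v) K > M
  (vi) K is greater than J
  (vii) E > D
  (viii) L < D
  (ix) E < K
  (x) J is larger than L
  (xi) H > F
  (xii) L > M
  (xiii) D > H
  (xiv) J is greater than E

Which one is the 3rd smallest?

Piecing the relations together gives one ordering: M < G < L < F < H < D < E < J < K.
The 3rd smallest is L.

L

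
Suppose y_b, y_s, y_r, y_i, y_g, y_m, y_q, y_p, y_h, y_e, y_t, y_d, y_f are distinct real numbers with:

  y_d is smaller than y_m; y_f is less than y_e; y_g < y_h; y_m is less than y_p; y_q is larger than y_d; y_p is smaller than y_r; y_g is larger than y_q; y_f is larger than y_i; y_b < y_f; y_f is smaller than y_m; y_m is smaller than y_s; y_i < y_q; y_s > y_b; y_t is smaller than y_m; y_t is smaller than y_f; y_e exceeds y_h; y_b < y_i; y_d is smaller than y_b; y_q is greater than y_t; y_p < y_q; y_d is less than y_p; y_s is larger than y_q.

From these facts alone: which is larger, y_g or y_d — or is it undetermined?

y_g

The relevant relations are y_d < y_b; y_b < y_i; y_i < y_f; y_f < y_m; y_m < y_p; y_p < y_q; y_q < y_g.
Together: y_d < y_b < y_i < y_f < y_m < y_p < y_q < y_g.
So y_g is larger.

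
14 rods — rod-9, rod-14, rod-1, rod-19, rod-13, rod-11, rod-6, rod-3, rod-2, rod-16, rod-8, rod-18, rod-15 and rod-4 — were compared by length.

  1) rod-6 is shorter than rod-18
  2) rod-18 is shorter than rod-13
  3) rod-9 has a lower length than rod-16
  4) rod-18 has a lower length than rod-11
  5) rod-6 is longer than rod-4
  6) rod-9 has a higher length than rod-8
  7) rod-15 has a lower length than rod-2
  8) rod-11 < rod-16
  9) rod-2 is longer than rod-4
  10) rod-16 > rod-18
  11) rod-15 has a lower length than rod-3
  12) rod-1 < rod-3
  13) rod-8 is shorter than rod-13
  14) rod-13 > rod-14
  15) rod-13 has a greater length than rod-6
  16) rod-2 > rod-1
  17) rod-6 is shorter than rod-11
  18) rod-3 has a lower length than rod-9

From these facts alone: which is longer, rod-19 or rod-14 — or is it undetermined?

undetermined

Following every chain through rod-14: above rod-14 we get rod-13.
rod-19 is not reached, and no chain runs the other way from rod-19 to rod-14.
So the given relations leave the order of rod-14 and rod-19 undetermined.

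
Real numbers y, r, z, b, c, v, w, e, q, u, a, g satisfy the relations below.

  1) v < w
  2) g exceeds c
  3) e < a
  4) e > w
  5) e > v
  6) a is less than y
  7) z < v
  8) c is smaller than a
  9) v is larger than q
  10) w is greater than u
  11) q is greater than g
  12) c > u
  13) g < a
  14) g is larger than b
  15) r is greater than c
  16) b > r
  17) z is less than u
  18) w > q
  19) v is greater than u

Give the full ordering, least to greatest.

z < u < c < r < b < g < q < v < w < e < a < y

The consecutive links are each given: z < u; u < c; c < r; r < b; b < g; g < q; q < v; v < w; w < e; e < a; a < y.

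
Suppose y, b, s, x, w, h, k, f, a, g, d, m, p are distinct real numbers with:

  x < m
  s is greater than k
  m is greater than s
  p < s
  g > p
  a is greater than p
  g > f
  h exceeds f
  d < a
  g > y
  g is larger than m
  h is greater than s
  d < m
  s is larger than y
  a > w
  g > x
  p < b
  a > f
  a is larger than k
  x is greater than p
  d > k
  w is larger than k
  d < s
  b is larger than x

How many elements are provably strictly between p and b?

Chaining upward from p reaches: x, s, a, m, g, h.
Chaining downward from b reaches: x.
Strictly between p and b are those in both lists: x — 1 element.

1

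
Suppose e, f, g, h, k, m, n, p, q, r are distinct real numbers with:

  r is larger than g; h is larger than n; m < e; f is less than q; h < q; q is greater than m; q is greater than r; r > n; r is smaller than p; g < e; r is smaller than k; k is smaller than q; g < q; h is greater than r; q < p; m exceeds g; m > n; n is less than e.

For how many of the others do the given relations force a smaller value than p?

Directly below p: r, q.
One step further: n, g, k, m, h, f (8 so far).
Nothing else is reachable below p; 8 in all.

8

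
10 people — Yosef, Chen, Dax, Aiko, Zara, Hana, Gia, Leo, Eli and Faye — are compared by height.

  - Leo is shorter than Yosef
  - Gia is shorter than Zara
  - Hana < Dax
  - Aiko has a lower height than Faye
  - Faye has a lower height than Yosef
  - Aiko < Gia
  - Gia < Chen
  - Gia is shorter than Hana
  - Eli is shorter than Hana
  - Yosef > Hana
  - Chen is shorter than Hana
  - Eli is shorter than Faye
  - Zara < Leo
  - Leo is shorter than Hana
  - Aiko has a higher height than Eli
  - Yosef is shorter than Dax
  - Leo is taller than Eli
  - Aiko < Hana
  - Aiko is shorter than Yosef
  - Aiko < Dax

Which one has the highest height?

Dax

Chaining downward from Dax: directly below it, Aiko, Hana, Yosef; then Eli, Gia, Chen, Leo, Faye; then Zara.
That covers every other element, and nothing is given above Dax, so Dax is the highest height.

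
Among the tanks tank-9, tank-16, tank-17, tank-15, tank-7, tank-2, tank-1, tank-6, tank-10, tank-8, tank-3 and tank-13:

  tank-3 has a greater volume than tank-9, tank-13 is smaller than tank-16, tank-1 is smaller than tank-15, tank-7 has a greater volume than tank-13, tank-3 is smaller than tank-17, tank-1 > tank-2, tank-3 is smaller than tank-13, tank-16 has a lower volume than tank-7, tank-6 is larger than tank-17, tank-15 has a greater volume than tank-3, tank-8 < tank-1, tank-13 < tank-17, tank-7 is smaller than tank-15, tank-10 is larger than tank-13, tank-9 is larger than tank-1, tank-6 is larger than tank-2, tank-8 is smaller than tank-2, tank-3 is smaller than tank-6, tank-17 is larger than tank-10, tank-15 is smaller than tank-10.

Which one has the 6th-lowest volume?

tank-13

Chaining the given pairs: tank-8 < tank-2 < tank-1 < tank-9 < tank-3 < tank-13 < tank-16 < tank-7 < tank-15 < tank-10 < tank-17 < tank-6.
Counting 6 from the smallest end gives tank-13.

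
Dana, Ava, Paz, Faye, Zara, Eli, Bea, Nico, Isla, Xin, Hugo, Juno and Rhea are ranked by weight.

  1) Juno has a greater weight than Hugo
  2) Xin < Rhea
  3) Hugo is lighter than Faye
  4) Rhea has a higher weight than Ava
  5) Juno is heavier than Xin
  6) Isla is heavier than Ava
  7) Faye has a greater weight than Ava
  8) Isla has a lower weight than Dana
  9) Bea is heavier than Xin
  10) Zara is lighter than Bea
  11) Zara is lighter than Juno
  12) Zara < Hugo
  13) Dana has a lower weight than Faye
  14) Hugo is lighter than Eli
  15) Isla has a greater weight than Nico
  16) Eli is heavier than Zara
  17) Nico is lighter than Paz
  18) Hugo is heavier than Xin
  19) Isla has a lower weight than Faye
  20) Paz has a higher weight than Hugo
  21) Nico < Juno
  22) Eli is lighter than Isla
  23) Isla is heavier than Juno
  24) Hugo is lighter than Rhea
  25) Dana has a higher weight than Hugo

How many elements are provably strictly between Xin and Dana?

Chaining upward from Xin reaches: Hugo, Juno, Eli, Isla, Paz, Bea, Rhea, Faye.
Chaining downward from Dana reaches: Ava, Zara, Hugo, Nico, Juno, Eli, Isla.
Strictly between Xin and Dana are those in both lists: Hugo, Juno, Eli, Isla — 4 elements.

4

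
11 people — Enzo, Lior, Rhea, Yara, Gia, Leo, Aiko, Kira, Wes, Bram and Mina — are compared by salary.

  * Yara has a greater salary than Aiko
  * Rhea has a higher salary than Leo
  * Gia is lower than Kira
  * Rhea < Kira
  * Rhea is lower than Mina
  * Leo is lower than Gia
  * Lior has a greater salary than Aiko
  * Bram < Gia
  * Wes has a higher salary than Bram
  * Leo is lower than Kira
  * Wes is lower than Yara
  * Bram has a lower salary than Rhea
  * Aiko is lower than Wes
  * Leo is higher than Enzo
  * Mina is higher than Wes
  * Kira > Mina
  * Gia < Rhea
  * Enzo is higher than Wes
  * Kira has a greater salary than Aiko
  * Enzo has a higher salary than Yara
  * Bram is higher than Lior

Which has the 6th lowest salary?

Enzo

The consecutive relations fix a unique order: Aiko < Lior < Bram < Wes < Yara < Enzo < Leo < Gia < Rhea < Mina < Kira.
Counting 6 from the smallest end gives Enzo.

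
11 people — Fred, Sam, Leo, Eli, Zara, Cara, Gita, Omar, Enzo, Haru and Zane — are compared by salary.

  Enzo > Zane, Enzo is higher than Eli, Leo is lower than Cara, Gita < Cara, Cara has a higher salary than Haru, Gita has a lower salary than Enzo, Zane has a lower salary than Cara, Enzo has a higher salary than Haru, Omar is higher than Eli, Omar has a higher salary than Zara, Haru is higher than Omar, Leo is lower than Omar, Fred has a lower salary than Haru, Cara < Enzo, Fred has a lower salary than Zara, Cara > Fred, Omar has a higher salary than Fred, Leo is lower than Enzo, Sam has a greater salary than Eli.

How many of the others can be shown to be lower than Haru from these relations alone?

5

From Haru the given relations immediately reach Fred, Omar.
From those, Eli, Leo, Zara — 5 in total.
Nothing else is reachable below Haru; 5 in all.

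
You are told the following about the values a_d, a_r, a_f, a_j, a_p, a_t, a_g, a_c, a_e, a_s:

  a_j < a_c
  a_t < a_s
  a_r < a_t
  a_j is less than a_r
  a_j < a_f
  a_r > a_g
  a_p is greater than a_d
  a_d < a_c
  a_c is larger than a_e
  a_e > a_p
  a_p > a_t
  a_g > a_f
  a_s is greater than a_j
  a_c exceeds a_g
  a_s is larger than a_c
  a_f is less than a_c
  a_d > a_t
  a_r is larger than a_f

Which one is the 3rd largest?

Chaining the given pairs: a_j < a_f < a_g < a_r < a_t < a_d < a_p < a_e < a_c < a_s.
Counting 3 from the largest end gives a_e.

a_e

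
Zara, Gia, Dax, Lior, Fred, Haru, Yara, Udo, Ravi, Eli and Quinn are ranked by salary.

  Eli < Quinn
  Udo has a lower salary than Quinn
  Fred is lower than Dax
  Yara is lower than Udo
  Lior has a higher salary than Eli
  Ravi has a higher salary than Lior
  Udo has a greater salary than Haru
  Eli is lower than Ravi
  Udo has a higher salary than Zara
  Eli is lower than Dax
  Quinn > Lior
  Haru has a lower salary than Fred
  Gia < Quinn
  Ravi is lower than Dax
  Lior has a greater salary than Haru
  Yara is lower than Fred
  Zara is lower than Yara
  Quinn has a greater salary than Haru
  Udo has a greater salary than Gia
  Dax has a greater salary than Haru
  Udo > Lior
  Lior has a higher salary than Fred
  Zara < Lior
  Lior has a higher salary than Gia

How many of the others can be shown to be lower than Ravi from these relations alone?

7

The elements the relations force below Ravi are Zara, Haru, Yara, Fred, Gia, Eli, Lior — no chain reaches any other.
That is 7.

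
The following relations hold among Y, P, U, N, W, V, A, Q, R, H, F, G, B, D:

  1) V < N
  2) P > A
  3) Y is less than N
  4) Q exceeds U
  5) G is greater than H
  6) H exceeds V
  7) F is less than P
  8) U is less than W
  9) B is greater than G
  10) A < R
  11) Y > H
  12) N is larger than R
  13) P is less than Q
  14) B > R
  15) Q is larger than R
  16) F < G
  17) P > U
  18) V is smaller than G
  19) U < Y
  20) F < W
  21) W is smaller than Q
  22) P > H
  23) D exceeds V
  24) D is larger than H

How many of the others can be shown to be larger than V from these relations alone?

The elements the relations force above V are H, D, G, P, Y, B, Q, N — no chain reaches any other.
That is 8.

8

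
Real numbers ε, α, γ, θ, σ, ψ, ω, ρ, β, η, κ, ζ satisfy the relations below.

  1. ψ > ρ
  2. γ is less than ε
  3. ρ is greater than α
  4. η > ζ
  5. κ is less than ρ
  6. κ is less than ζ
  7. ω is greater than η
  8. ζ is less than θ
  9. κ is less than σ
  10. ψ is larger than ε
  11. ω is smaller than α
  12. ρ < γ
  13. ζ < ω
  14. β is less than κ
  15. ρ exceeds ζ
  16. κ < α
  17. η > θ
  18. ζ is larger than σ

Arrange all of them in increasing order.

β < κ < σ < ζ < θ < η < ω < α < ρ < γ < ε < ψ

Nothing is placed below β, so it is least; from there β < κ; κ < σ; σ < ζ; ζ < θ; θ < η; η < ω; ω < α; α < ρ; ρ < γ; γ < ε; ε < ψ, each given directly.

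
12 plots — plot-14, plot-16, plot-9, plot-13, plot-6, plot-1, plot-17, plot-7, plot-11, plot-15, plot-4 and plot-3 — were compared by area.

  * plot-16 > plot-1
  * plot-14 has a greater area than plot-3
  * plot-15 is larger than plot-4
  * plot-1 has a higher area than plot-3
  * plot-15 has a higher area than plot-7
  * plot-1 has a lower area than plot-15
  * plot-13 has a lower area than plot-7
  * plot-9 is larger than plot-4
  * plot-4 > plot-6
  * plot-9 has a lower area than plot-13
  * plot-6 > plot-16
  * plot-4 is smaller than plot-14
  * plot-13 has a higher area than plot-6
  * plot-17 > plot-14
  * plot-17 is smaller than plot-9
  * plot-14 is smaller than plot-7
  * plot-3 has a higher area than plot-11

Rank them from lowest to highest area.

Each adjacent pair is fixed by a given relation: plot-11 < plot-3; plot-3 < plot-1; plot-1 < plot-16; plot-16 < plot-6; plot-6 < plot-4; plot-4 < plot-14; plot-14 < plot-17; plot-17 < plot-9; plot-9 < plot-13; plot-13 < plot-7; plot-7 < plot-15. Chaining them end to end gives the full order.

plot-11 < plot-3 < plot-1 < plot-16 < plot-6 < plot-4 < plot-14 < plot-17 < plot-9 < plot-13 < plot-7 < plot-15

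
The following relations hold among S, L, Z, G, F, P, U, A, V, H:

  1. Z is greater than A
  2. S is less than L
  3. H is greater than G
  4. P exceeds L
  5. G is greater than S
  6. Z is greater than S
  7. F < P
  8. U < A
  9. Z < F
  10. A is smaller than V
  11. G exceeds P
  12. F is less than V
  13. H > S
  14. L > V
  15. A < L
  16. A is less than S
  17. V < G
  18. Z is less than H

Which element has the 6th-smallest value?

V

The consecutive relations fix a unique order: U < A < S < Z < F < V < L < P < G < H.
The 6th smallest is V.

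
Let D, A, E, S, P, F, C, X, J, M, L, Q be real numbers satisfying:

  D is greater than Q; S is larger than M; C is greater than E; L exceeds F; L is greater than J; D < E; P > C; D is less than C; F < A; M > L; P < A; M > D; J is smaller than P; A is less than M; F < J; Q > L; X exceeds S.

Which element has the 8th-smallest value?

P

Chaining the given pairs: F < J < L < Q < D < E < C < P < A < M < S < X.
Counting 8 from the smallest end gives P.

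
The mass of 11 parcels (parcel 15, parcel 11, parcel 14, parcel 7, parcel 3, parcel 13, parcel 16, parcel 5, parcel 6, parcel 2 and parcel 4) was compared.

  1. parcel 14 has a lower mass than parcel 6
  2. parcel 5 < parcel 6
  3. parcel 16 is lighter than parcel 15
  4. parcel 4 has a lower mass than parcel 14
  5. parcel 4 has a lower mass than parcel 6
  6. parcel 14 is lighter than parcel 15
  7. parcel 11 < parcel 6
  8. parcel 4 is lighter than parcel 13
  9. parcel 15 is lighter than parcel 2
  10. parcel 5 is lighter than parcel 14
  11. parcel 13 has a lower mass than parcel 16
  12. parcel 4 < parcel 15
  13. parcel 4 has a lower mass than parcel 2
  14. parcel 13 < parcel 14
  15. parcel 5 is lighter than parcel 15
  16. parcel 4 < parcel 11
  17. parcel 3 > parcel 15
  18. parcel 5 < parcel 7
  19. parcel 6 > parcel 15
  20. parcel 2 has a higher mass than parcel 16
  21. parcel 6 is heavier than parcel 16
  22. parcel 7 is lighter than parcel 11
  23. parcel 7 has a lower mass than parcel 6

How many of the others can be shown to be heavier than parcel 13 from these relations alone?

6

From parcel 13 the given relations immediately reach parcel 16, parcel 14.
From those, parcel 15, parcel 6, parcel 2 — 5 in total.
From those, parcel 3 — 6 in total.
No other element is forced above parcel 13 by the given relations, so the count is 6.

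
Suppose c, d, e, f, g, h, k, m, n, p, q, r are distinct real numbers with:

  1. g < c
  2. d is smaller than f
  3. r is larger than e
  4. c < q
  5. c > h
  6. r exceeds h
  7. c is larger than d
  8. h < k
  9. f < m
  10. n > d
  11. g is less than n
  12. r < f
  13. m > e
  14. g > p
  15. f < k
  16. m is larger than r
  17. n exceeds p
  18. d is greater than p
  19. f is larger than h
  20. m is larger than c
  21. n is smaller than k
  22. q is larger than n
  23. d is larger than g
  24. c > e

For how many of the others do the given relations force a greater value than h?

6

From h the given relations immediately reach r, f, c, k.
From those, q, m — 6 in total.
Nothing else is reachable above h; 6 in all.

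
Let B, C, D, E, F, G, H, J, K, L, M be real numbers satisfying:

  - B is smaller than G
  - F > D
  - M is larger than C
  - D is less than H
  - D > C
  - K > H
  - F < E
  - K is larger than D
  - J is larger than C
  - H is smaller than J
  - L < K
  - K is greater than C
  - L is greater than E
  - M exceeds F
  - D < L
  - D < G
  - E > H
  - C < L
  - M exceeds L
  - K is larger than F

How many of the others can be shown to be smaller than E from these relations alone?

4

Directly below E: H, F.
One step further: D (3 so far).
One step further: C (4 so far).
No other element is forced below E by the given relations, so the count is 4.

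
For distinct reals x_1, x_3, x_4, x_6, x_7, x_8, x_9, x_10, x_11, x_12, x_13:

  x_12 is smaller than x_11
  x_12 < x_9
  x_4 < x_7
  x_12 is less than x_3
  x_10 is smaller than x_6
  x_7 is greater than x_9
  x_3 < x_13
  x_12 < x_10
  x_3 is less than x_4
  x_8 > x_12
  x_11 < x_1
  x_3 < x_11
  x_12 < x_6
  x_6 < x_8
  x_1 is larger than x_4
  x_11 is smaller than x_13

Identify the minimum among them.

x_12

Chaining upward from x_12: directly above it, x_3, x_9, x_10, x_11, x_6, x_8; then x_4, x_7, x_1, x_13.
That covers every other element, and nothing is given below x_12, so x_12 is the minimum.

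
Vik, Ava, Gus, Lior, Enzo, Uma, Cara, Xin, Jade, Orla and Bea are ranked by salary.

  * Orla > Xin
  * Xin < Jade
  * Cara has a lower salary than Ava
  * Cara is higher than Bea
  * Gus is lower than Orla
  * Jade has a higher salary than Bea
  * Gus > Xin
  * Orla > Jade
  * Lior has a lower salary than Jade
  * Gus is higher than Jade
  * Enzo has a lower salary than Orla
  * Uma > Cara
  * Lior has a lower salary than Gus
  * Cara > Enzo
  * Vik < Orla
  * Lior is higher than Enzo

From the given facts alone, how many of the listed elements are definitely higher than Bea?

6

The elements the relations force above Bea are Cara, Uma, Jade, Gus, Orla, Ava — no chain reaches any other.
That is 6.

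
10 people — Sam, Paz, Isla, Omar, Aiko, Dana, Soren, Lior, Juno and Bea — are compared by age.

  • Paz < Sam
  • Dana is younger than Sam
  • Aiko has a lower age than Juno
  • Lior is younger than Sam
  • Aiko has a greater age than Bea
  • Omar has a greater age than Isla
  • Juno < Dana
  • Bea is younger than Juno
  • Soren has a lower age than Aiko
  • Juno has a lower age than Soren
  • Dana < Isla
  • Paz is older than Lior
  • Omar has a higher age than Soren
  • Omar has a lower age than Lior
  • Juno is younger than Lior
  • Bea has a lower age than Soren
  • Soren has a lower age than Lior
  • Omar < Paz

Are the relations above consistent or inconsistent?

We have Juno < Soren stated directly, yet also Soren < Aiko < Juno by chaining the others — so Soren < Juno. Contradiction.

inconsistent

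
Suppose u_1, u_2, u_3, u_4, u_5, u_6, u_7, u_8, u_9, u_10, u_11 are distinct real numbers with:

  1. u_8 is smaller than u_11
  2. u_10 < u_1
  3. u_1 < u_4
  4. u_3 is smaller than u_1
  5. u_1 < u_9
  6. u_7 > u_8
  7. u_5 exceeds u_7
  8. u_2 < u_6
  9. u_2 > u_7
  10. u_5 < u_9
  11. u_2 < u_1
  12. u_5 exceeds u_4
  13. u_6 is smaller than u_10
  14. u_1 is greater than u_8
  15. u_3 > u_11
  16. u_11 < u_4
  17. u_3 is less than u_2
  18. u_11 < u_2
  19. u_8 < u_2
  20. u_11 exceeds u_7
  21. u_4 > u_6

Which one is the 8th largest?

The consecutive relations fix a unique order: u_8 < u_7 < u_11 < u_3 < u_2 < u_6 < u_10 < u_1 < u_4 < u_5 < u_9.
Counting 8 from the largest end gives u_3.

u_3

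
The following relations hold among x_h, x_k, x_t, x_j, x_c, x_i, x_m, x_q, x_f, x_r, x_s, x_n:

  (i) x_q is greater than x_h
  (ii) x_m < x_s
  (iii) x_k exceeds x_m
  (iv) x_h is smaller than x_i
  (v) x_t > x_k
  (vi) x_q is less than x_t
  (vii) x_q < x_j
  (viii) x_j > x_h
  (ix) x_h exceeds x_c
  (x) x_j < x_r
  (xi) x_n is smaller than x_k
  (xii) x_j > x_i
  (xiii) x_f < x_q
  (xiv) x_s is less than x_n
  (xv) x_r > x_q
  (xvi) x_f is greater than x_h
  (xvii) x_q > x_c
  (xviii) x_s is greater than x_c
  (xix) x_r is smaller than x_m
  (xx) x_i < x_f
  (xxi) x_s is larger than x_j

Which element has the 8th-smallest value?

Chaining the given pairs: x_c < x_h < x_i < x_f < x_q < x_j < x_r < x_m < x_s < x_n < x_k < x_t.
Counting 8 from the smallest end gives x_m.

x_m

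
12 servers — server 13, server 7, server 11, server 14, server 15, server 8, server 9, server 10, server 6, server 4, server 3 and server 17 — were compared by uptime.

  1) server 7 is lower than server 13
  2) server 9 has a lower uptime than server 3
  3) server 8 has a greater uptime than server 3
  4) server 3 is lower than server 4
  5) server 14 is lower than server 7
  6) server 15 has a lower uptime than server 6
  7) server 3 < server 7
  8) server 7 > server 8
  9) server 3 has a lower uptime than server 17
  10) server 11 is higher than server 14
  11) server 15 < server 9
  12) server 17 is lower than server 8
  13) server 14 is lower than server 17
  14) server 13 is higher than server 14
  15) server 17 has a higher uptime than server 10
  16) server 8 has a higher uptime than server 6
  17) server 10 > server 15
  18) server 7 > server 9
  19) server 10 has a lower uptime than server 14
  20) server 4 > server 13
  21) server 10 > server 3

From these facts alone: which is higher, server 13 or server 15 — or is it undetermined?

server 13

Chaining the given relations: server 15 < server 9 < server 3 < server 10 < server 14 < server 17 < server 8 < server 7 < server 13.
So server 13 is higher.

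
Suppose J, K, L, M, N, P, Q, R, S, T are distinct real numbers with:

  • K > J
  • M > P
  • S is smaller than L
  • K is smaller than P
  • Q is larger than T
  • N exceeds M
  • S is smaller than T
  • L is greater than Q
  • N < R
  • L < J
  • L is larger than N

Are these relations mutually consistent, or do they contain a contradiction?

We have N < L stated directly, yet also L < J < K < P < M < N by chaining the others — so L < N. Contradiction.

inconsistent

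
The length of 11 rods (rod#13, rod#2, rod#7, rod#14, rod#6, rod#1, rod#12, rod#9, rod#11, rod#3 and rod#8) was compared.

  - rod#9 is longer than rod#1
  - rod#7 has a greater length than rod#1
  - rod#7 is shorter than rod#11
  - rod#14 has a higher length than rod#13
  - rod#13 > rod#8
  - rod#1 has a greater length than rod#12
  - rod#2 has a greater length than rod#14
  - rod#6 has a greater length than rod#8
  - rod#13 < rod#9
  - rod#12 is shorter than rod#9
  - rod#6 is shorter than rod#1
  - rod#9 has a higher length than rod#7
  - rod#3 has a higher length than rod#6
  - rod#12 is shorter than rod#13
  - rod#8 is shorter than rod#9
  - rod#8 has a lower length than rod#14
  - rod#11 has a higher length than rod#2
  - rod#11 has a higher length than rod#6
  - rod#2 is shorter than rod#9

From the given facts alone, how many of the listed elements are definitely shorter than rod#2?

Directly below rod#2: rod#14.
One step further: rod#8, rod#13 (3 so far).
One step further: rod#12 (4 so far).
No other element is forced below rod#2 by the given relations, so the count is 4.

4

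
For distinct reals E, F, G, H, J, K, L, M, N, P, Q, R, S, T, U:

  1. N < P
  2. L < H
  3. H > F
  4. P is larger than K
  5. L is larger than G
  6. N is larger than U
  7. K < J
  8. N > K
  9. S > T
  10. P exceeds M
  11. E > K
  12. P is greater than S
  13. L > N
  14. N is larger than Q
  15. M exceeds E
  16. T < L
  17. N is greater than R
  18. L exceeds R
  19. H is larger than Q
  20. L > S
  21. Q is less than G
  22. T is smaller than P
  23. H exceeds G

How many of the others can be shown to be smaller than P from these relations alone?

Directly below P: K, T, M, S, N.
One step further: R, E, U, Q (9 so far).
Nothing else is reachable below P; 9 in all.

9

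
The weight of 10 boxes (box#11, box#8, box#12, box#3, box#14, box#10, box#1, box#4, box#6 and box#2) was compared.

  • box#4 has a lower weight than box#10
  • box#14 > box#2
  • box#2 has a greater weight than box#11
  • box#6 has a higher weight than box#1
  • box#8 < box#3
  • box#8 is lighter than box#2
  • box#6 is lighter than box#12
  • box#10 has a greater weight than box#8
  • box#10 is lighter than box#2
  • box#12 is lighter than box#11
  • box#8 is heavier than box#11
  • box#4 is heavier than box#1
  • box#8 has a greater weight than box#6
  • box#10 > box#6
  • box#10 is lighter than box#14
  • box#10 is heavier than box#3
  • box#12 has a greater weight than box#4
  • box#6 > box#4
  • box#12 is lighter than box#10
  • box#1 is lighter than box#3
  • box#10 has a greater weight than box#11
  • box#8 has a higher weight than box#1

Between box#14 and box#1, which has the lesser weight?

The relevant relations are box#1 < box#4; box#4 < box#6; box#6 < box#12; box#12 < box#11; box#11 < box#8; box#8 < box#3; box#3 < box#10; box#10 < box#2; box#2 < box#14.
Together: box#1 < box#4 < box#6 < box#12 < box#11 < box#8 < box#3 < box#10 < box#2 < box#14.
So box#1 < box#14; box#1 is the lighter of the two.

box#1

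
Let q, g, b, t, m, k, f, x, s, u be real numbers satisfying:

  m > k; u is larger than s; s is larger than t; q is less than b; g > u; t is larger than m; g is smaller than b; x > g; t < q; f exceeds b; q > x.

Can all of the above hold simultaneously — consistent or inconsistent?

The single ordering k < m < t < s < u < g < x < q < b < f satisfies every listed relation, so no contradiction arises.

consistent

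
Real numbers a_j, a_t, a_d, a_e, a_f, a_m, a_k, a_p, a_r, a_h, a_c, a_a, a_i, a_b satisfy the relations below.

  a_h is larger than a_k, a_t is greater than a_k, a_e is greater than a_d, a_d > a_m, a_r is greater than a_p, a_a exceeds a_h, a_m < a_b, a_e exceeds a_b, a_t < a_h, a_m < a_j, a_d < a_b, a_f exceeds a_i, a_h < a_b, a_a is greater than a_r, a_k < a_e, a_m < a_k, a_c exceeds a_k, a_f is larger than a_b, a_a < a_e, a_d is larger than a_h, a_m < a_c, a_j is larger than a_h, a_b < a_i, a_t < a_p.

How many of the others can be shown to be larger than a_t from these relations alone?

Directly above a_t: a_p, a_h.
One step further: a_d, a_r, a_b, a_j, a_a (7 so far).
One step further: a_i, a_f, a_e (10 so far).
Nothing else is reachable above a_t; 10 in all.

10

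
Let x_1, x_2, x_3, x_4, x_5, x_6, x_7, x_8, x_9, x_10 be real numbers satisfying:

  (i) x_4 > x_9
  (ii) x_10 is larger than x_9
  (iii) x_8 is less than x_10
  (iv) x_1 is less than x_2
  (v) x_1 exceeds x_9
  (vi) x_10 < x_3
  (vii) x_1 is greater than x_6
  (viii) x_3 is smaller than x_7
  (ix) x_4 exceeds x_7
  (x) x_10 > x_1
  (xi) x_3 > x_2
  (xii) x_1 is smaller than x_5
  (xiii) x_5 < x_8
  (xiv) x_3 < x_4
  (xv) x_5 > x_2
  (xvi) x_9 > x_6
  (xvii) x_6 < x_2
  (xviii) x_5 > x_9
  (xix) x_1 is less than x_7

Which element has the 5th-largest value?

The consecutive relations fix a unique order: x_6 < x_9 < x_1 < x_2 < x_5 < x_8 < x_10 < x_3 < x_7 < x_4.
The 5th largest is x_8.

x_8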